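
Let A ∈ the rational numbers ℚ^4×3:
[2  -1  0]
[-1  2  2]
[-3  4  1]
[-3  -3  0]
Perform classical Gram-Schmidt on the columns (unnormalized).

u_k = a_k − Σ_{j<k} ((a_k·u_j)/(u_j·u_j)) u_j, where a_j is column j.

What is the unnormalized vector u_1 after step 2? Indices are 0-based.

u_1 = (-9/23, 39/23, 71/23, -90/23)

Step 1: u_0 = a_0 = (2, -1, -3, -3).
Step 2: u_1 = a_1 − (-7/23)·u_0 = (-9/23, 39/23, 71/23, -90/23).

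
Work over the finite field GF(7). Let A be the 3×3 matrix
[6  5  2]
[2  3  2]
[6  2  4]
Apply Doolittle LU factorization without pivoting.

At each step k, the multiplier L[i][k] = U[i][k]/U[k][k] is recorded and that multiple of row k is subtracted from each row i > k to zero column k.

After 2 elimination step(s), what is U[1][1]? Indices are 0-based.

[col 0] pivot 6
  R1 -= 5*R0 → (0, 6, 6)  (L[1][0] := 5)
  R2 -= 1*R0 → (0, 4, 2)  (L[2][0] := 1)
[col 1] pivot 6
  R2 -= 3*R1 → (0, 0, 5)  (L[2][1] := 3)

U[1][1] = 6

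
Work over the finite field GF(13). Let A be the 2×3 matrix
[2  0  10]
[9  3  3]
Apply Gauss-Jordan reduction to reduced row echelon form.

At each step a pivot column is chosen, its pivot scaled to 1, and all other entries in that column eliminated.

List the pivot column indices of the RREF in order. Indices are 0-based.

pivot columns: 0, 1

[1] R0 /= 2  ⇒  (1, 0, 5)
     R1 -= 9·R0  ⇒  (0, 3, 10)
[2] R1 /= 3  ⇒  (0, 1, 12)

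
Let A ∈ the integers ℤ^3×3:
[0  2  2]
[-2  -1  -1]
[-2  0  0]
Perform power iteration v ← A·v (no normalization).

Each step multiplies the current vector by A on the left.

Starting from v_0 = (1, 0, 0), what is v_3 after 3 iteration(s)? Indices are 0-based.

v_3 = (8, 12, 16)

v_0 = (1, 0, 0).
v_1 = A·v_0 = (0, -2, -2).
v_2 = A·v_1 = (-8, 4, 0).
v_3 = A·v_2 = (8, 12, 16).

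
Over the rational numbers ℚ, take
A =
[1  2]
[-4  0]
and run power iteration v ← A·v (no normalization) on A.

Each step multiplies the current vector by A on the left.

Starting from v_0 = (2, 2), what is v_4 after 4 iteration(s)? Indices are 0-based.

v_0 = (2, 2).
v_1 = A·v_0 = (6, -8).
v_2 = A·v_1 = (-10, -24).
v_3 = A·v_2 = (-58, 40).
v_4 = A·v_3 = (22, 232).

v_4 = (22, 232)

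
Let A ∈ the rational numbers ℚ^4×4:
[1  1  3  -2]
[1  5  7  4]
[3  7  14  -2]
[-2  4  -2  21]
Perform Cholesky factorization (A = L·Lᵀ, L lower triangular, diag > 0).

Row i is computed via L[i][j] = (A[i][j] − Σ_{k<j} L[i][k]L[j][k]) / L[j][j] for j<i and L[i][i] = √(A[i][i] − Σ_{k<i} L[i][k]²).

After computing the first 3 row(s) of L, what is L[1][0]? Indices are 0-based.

Step 1: L[0][0] = √(1) = 1.
  L[1][0] = (1) / L[0][0] = 1.
Step 2: L[1][1] = √(4) = 2.
  L[2][0] = (3) / L[0][0] = 3.
  L[2][1] = (4) / L[1][1] = 2.
Step 3: L[2][2] = √(1) = 1.

L[1][0] = 1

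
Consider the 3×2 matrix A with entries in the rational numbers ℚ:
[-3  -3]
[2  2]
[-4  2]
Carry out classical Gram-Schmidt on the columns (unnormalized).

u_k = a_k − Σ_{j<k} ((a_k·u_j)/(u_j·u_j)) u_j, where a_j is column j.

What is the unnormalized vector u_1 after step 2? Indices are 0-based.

u_1 = (-72/29, 48/29, 78/29)

Step 1: u_0 = a_0 = (-3, 2, -4).
Step 2: u_1 = a_1 − (5/29)·u_0 = (-72/29, 48/29, 78/29).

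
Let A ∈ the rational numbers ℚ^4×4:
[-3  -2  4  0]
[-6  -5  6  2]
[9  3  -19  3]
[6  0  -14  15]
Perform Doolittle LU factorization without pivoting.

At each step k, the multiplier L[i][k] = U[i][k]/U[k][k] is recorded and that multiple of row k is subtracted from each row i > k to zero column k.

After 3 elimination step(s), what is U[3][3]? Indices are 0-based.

Step 1: pivot at (0,0) is -3.
  row1 ← row1 − (2)·row0  ⇒  L[1][0]=2, U row1=(0, -1, -2, 2)
  row2 ← row2 − (-3)·row0  ⇒  L[2][0]=-3, U row2=(0, -3, -7, 3)
  row3 ← row3 − (-2)·row0  ⇒  L[3][0]=-2, U row3=(0, -4, -6, 15)
Step 2: pivot at (1,1) is -1.
  row2 ← row2 − (3)·row1  ⇒  L[2][1]=3, U row2=(0, 0, -1, -3)
  row3 ← row3 − (4)·row1  ⇒  L[3][1]=4, U row3=(0, 0, 2, 7)
Step 3: pivot at (2,2) is -1.
  row3 ← row3 − (-2)·row2  ⇒  L[3][2]=-2, U row3=(0, 0, 0, 1)

U[3][3] = 1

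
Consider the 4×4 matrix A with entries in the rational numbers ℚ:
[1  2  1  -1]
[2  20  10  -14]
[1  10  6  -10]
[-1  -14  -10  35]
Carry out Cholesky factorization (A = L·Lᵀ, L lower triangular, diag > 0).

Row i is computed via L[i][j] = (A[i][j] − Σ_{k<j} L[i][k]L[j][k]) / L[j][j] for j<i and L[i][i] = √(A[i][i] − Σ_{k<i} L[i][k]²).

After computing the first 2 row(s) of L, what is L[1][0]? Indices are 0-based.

Step 1: L[0][0] = √(1) = 1.
  L[1][0] = (2) / L[0][0] = 2.
Step 2: L[1][1] = √(16) = 4.

L[1][0] = 2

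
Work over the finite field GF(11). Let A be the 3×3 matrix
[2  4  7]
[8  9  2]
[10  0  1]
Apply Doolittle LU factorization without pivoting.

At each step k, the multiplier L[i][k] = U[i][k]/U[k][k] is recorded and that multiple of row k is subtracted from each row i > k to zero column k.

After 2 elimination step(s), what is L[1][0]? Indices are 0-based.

[col 0] pivot 2
  R1 -= 4*R0 → (0, 4, 7)  (L[1][0] := 4)
  R2 -= 5*R0 → (0, 2, 10)  (L[2][0] := 5)
[col 1] pivot 4
  R2 -= 6*R1 → (0, 0, 1)  (L[2][1] := 6)

L[1][0] = 4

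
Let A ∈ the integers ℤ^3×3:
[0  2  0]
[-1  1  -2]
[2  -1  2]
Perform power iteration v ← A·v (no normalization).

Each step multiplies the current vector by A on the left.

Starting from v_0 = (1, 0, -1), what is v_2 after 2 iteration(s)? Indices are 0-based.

v_2 = (2, 1, -1)

v_0 = (1, 0, -1).
v_1 = A·v_0 = (0, 1, 0).
v_2 = A·v_1 = (2, 1, -1).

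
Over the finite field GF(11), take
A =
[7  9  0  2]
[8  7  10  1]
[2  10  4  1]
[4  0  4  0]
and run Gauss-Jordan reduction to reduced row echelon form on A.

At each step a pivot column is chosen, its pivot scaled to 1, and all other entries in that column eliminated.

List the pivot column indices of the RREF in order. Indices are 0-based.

pivot columns: 0, 1, 2

pivot(0,0)=7: scale R0 → (1, 6, 0, 5)
  clear (1,0): R1 −= (8)R0 → (0, 3, 10, 5)
  clear (2,0): R2 −= (2)R0 → (0, 9, 4, 2)
  clear (3,0): R3 −= (4)R0 → (0, 9, 4, 2)
pivot(1,1)=3: scale R1 → (0, 1, 7, 9)
  clear (0,1): R0 −= (6)R1 → (1, 0, 2, 6)
  clear (2,1): R2 −= (9)R1 → (0, 0, 7, 9)
  clear (3,1): R3 −= (9)R1 → (0, 0, 7, 9)
pivot(2,2)=7: scale R2 → (0, 0, 1, 6)
  clear (0,2): R0 −= (2)R2 → (1, 0, 0, 5)
  clear (1,2): R1 −= (7)R2 → (0, 1, 0, 0)
  clear (3,2): R3 −= (7)R2 → (0, 0, 0, 0)
col 3: no nonzero at/below row 3; advance.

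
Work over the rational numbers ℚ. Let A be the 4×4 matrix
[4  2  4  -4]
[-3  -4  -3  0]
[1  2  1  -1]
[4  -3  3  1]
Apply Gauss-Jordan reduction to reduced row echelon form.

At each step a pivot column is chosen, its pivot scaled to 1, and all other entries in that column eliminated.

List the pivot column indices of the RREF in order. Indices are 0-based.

[1] R0 /= 4  ⇒  (1, 1/2, 1, -1)
     R1 -= -3·R0  ⇒  (0, -5/2, 0, -3)
     R2 -= 1·R0  ⇒  (0, 3/2, 0, 0)
     R3 -= 4·R0  ⇒  (0, -5, -1, 5)
[2] R1 /= -5/2  ⇒  (0, 1, 0, 6/5)
     R0 -= 1/2·R1  ⇒  (1, 0, 1, -8/5)
     R2 -= 3/2·R1  ⇒  (0, 0, 0, -9/5)
     R3 -= -5·R1  ⇒  (0, 0, -1, 11)
[3] R2 <-> R3
[3] R2 /= -1  ⇒  (0, 0, 1, -11)
     R0 -= 1·R2  ⇒  (1, 0, 0, 47/5)
[4] R3 /= -9/5  ⇒  (0, 0, 0, 1)
     R0 -= 47/5·R3  ⇒  (1, 0, 0, 0)
     R1 -= 6/5·R3  ⇒  (0, 1, 0, 0)
     R2 -= -11·R3  ⇒  (0, 0, 1, 0)

pivot columns: 0, 1, 2, 3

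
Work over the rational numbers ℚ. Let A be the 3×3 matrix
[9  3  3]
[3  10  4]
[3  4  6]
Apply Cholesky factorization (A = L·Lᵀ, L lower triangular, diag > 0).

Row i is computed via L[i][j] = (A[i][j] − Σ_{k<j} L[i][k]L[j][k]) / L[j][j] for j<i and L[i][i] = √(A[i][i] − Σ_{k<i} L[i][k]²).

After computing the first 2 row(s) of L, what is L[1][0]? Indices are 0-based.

L[1][0] = 1

Step 1: L[0][0] = √(9) = 3.
  L[1][0] = (3) / L[0][0] = 1.
Step 2: L[1][1] = √(9) = 3.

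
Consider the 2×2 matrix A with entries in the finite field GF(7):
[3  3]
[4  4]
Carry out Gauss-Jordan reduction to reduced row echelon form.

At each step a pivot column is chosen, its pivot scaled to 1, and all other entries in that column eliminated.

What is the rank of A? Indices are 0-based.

rank = 1

pivot(0,0)=3: scale R0 → (1, 1)
  clear (1,0): R1 −= (4)R0 → (0, 0)
col 1: no nonzero at/below row 1; advance.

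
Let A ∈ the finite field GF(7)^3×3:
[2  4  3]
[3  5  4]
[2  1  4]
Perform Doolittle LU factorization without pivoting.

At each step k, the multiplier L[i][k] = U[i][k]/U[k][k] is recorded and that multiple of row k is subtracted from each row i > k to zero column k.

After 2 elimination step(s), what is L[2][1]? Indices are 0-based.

L[2][1] = 3

Step 1: pivot at (0,0) is 2.
  row1 ← row1 − (5)·row0  ⇒  L[1][0]=5, U row1=(0, 6, 3)
  row2 ← row2 − (1)·row0  ⇒  L[2][0]=1, U row2=(0, 4, 1)
Step 2: pivot at (1,1) is 6.
  row2 ← row2 − (3)·row1  ⇒  L[2][1]=3, U row2=(0, 0, 6)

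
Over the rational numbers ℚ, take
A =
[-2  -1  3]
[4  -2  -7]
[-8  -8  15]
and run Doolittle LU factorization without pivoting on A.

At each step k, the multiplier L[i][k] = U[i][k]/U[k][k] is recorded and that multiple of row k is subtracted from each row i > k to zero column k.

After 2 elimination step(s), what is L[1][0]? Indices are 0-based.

L[1][0] = -2

k=0: U[0][0]=-2
  eliminate (1,0): mult=-2, new row 1: (0, -4, -1); set L[1][0]=-2
  eliminate (2,0): mult=4, new row 2: (0, -4, 3); set L[2][0]=4
k=1: U[1][1]=-4
  eliminate (2,1): mult=1, new row 2: (0, 0, 4); set L[2][1]=1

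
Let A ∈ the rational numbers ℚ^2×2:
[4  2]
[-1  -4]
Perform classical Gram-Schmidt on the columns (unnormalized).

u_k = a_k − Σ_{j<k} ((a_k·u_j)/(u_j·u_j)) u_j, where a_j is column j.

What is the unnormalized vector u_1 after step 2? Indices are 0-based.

u_1 = (-14/17, -56/17)

Step 1: u_0 = a_0 = (4, -1).
Step 2: u_1 = a_1 − (12/17)·u_0 = (-14/17, -56/17).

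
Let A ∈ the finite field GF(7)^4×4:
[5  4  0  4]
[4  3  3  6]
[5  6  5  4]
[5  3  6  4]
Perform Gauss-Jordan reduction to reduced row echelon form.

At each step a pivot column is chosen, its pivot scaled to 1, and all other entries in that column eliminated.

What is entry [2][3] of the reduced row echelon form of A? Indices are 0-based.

M[2][3] = 0

step 1: normalize row 0 (÷5) = (1, 5, 0, 5)
  row 1: subtract 4×row0 = (0, 4, 3, 0)
  row 2: subtract 5×row0 = (0, 2, 5, 0)
  row 3: subtract 5×row0 = (0, 6, 6, 0)
step 2: normalize row 1 (÷4) = (0, 1, 6, 0)
  row 0: subtract 5×row1 = (1, 0, 5, 5)
  row 2: subtract 2×row1 = (0, 0, 0, 0)
  row 3: subtract 6×row1 = (0, 0, 5, 0)
step 3: exchange rows 2,3
step 3: normalize row 2 (÷5) = (0, 0, 1, 0)
  row 0: subtract 5×row2 = (1, 0, 0, 5)
  row 1: subtract 6×row2 = (0, 1, 0, 0)
skip col 3 (zero from row 3)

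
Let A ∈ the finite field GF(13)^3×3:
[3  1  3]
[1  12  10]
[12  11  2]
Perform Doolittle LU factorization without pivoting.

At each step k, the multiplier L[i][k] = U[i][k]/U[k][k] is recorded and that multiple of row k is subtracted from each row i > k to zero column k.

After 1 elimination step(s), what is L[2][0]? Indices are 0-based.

L[2][0] = 4

[col 0] pivot 3
  R1 -= 9*R0 → (0, 3, 9)  (L[1][0] := 9)
  R2 -= 4*R0 → (0, 7, 3)  (L[2][0] := 4)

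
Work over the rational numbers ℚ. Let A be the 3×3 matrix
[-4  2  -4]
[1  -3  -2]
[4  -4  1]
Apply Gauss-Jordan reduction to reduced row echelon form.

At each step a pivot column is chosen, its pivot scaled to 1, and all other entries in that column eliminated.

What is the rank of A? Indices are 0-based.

[1] R0 /= -4  ⇒  (1, -1/2, 1)
     R1 -= 1·R0  ⇒  (0, -5/2, -3)
     R2 -= 4·R0  ⇒  (0, -2, -3)
[2] R1 /= -5/2  ⇒  (0, 1, 6/5)
     R0 -= -1/2·R1  ⇒  (1, 0, 8/5)
     R2 -= -2·R1  ⇒  (0, 0, -3/5)
[3] R2 /= -3/5  ⇒  (0, 0, 1)
     R0 -= 8/5·R2  ⇒  (1, 0, 0)
     R1 -= 6/5·R2  ⇒  (0, 1, 0)

rank = 3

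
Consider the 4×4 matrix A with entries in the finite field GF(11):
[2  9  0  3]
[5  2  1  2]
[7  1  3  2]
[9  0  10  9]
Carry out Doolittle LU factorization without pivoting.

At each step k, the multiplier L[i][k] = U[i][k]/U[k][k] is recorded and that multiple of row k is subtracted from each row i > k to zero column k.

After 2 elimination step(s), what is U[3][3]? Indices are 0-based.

Step 1: pivot at (0,0) is 2.
  row1 ← row1 − (8)·row0  ⇒  L[1][0]=8, U row1=(0, 7, 1, 0)
  row2 ← row2 − (9)·row0  ⇒  L[2][0]=9, U row2=(0, 8, 3, 8)
  row3 ← row3 − (10)·row0  ⇒  L[3][0]=10, U row3=(0, 9, 10, 1)
Step 2: pivot at (1,1) is 7.
  row2 ← row2 − (9)·row1  ⇒  L[2][1]=9, U row2=(0, 0, 5, 8)
  row3 ← row3 − (6)·row1  ⇒  L[3][1]=6, U row3=(0, 0, 4, 1)

U[3][3] = 1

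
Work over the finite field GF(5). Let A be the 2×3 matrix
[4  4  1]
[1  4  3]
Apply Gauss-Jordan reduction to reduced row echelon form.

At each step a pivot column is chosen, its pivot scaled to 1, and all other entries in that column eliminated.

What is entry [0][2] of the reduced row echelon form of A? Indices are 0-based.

M[0][2] = 1

step 1: normalize row 0 (÷4) = (1, 1, 4)
  row 1: subtract 1×row0 = (0, 3, 4)
step 2: normalize row 1 (÷3) = (0, 1, 3)
  row 0: subtract 1×row1 = (1, 0, 1)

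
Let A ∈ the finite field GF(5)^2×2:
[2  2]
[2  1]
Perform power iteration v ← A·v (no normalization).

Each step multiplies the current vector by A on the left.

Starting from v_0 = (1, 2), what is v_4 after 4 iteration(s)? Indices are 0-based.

v_0 = (1, 2).
v_1 = A·v_0 = (1, 4).
v_2 = A·v_1 = (0, 1).
v_3 = A·v_2 = (2, 1).
v_4 = A·v_3 = (1, 0).

v_4 = (1, 0)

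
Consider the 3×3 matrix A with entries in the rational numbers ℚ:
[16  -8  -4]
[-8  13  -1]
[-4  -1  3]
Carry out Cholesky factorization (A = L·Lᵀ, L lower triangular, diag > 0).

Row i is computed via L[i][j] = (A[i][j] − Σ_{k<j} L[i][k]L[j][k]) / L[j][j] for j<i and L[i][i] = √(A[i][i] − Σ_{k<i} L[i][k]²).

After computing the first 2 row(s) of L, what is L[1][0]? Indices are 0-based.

L[1][0] = -2

Step 1: L[0][0] = √(16) = 4.
  L[1][0] = (-8) / L[0][0] = -2.
Step 2: L[1][1] = √(9) = 3.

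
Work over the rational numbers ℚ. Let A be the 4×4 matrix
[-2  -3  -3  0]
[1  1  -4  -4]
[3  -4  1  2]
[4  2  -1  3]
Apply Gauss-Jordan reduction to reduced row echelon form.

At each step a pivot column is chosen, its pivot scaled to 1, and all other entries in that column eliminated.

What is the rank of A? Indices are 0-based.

rank = 4

pivot(0,0)=-2: scale R0 → (1, 3/2, 3/2, 0)
  clear (1,0): R1 −= (1)R0 → (0, -1/2, -11/2, -4)
  clear (2,0): R2 −= (3)R0 → (0, -17/2, -7/2, 2)
  clear (3,0): R3 −= (4)R0 → (0, -4, -7, 3)
pivot(1,1)=-1/2: scale R1 → (0, 1, 11, 8)
  clear (0,1): R0 −= (3/2)R1 → (1, 0, -15, -12)
  clear (2,1): R2 −= (-17/2)R1 → (0, 0, 90, 70)
  clear (3,1): R3 −= (-4)R1 → (0, 0, 37, 35)
pivot(2,2)=90: scale R2 → (0, 0, 1, 7/9)
  clear (0,2): R0 −= (-15)R2 → (1, 0, 0, -1/3)
  clear (1,2): R1 −= (11)R2 → (0, 1, 0, -5/9)
  clear (3,2): R3 −= (37)R2 → (0, 0, 0, 56/9)
pivot(3,3)=56/9: scale R3 → (0, 0, 0, 1)
  clear (0,3): R0 −= (-1/3)R3 → (1, 0, 0, 0)
  clear (1,3): R1 −= (-5/9)R3 → (0, 1, 0, 0)
  clear (2,3): R2 −= (7/9)R3 → (0, 0, 1, 0)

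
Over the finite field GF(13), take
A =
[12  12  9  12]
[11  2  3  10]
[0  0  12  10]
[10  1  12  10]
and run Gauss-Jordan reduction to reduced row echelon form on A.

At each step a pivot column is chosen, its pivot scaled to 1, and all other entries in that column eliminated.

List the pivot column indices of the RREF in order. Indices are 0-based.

[1] R0 /= 12  ⇒  (1, 1, 4, 1)
     R1 -= 11·R0  ⇒  (0, 4, 11, 12)
     R3 -= 10·R0  ⇒  (0, 4, 11, 0)
[2] R1 /= 4  ⇒  (0, 1, 6, 3)
     R0 -= 1·R1  ⇒  (1, 0, 11, 11)
     R3 -= 4·R1  ⇒  (0, 0, 0, 1)
[3] R2 /= 12  ⇒  (0, 0, 1, 3)
     R0 -= 11·R2  ⇒  (1, 0, 0, 4)
     R1 -= 6·R2  ⇒  (0, 1, 0, 11)
[4] R3 /= 1  ⇒  (0, 0, 0, 1)
     R0 -= 4·R3  ⇒  (1, 0, 0, 0)
     R1 -= 11·R3  ⇒  (0, 1, 0, 0)
     R2 -= 3·R3  ⇒  (0, 0, 1, 0)

pivot columns: 0, 1, 2, 3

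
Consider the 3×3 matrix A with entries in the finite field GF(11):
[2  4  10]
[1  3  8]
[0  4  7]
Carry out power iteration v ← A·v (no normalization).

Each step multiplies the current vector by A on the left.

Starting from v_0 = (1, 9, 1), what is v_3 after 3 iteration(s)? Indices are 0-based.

v_0 = (1, 9, 1).
v_1 = A·v_0 = (4, 3, 10).
v_2 = A·v_1 = (10, 5, 5).
v_3 = A·v_2 = (2, 10, 0).

v_3 = (2, 10, 0)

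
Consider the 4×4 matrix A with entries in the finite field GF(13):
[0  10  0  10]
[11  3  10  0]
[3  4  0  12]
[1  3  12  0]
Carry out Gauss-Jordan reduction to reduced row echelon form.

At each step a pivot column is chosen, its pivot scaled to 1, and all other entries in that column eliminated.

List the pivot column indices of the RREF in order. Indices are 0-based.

pivot columns: 0, 1, 2, 3

pivot(0,0): swap R0↔R1
pivot(0,0)=11: scale R0 → (1, 5, 8, 0)
  clear (2,0): R2 −= (3)R0 → (0, 2, 2, 12)
  clear (3,0): R3 −= (1)R0 → (0, 11, 4, 0)
pivot(1,1)=10: scale R1 → (0, 1, 0, 1)
  clear (0,1): R0 −= (5)R1 → (1, 0, 8, 8)
  clear (2,1): R2 −= (2)R1 → (0, 0, 2, 10)
  clear (3,1): R3 −= (11)R1 → (0, 0, 4, 2)
pivot(2,2)=2: scale R2 → (0, 0, 1, 5)
  clear (0,2): R0 −= (8)R2 → (1, 0, 0, 7)
  clear (3,2): R3 −= (4)R2 → (0, 0, 0, 8)
pivot(3,3)=8: scale R3 → (0, 0, 0, 1)
  clear (0,3): R0 −= (7)R3 → (1, 0, 0, 0)
  clear (1,3): R1 −= (1)R3 → (0, 1, 0, 0)
  clear (2,3): R2 −= (5)R3 → (0, 0, 1, 0)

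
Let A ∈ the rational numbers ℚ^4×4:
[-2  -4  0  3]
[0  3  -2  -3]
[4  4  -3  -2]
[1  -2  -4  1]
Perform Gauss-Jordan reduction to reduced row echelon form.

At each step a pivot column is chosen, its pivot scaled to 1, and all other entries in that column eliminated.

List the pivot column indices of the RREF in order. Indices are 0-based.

step 1: normalize row 0 (÷-2) = (1, 2, 0, -3/2)
  row 2: subtract 4×row0 = (0, -4, -3, 4)
  row 3: subtract 1×row0 = (0, -4, -4, 5/2)
step 2: normalize row 1 (÷3) = (0, 1, -2/3, -1)
  row 0: subtract 2×row1 = (1, 0, 4/3, 1/2)
  row 2: subtract -4×row1 = (0, 0, -17/3, 0)
  row 3: subtract -4×row1 = (0, 0, -20/3, -3/2)
step 3: normalize row 2 (÷-17/3) = (0, 0, 1, 0)
  row 0: subtract 4/3×row2 = (1, 0, 0, 1/2)
  row 1: subtract -2/3×row2 = (0, 1, 0, -1)
  row 3: subtract -20/3×row2 = (0, 0, 0, -3/2)
step 4: normalize row 3 (÷-3/2) = (0, 0, 0, 1)
  row 0: subtract 1/2×row3 = (1, 0, 0, 0)
  row 1: subtract -1×row3 = (0, 1, 0, 0)

pivot columns: 0, 1, 2, 3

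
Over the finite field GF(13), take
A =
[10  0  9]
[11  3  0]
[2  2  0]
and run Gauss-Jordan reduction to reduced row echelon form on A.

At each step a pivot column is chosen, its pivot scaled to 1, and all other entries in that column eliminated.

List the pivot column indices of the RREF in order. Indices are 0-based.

pivot(0,0)=10: scale R0 → (1, 0, 10)
  clear (1,0): R1 −= (11)R0 → (0, 3, 7)
  clear (2,0): R2 −= (2)R0 → (0, 2, 6)
pivot(1,1)=3: scale R1 → (0, 1, 11)
  clear (2,1): R2 −= (2)R1 → (0, 0, 10)
pivot(2,2)=10: scale R2 → (0, 0, 1)
  clear (0,2): R0 −= (10)R2 → (1, 0, 0)
  clear (1,2): R1 −= (11)R2 → (0, 1, 0)

pivot columns: 0, 1, 2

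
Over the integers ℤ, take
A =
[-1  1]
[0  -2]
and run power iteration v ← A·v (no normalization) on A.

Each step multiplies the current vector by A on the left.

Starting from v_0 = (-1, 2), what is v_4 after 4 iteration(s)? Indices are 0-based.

v_4 = (-31, 32)

v_0 = (-1, 2).
v_1 = A·v_0 = (3, -4).
v_2 = A·v_1 = (-7, 8).
v_3 = A·v_2 = (15, -16).
v_4 = A·v_3 = (-31, 32).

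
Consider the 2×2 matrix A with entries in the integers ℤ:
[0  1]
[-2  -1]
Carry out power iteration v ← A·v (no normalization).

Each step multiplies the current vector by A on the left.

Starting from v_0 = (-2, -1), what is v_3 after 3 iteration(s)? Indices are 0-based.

v_0 = (-2, -1).
v_1 = A·v_0 = (-1, 5).
v_2 = A·v_1 = (5, -3).
v_3 = A·v_2 = (-3, -7).

v_3 = (-3, -7)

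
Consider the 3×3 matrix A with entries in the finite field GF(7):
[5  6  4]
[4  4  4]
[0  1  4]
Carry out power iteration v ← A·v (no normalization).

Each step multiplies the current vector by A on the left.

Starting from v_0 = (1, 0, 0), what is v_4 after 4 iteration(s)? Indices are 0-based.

v_4 = (4, 5, 4)

v_0 = (1, 0, 0).
v_1 = A·v_0 = (5, 4, 0).
v_2 = A·v_1 = (0, 1, 4).
v_3 = A·v_2 = (1, 6, 3).
v_4 = A·v_3 = (4, 5, 4).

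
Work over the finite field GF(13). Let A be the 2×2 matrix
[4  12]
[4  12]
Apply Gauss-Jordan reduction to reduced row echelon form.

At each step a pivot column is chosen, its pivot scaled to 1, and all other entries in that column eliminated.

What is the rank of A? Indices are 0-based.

rank = 1

pivot(0,0)=4: scale R0 → (1, 3)
  clear (1,0): R1 −= (4)R0 → (0, 0)
col 1: no nonzero at/below row 1; advance.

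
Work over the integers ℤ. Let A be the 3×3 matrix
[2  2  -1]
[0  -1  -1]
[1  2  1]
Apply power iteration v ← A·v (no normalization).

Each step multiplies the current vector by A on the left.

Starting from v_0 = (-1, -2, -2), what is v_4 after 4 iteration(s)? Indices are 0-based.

v_0 = (-1, -2, -2).
v_1 = A·v_0 = (-4, 4, -7).
v_2 = A·v_1 = (7, 3, -3).
v_3 = A·v_2 = (23, 0, 10).
v_4 = A·v_3 = (36, -10, 33).

v_4 = (36, -10, 33)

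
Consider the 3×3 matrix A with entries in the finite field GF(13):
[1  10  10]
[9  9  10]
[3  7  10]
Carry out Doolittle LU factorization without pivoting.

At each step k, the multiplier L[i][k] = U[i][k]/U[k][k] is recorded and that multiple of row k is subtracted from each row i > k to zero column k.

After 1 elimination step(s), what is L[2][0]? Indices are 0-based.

L[2][0] = 3

k=0: U[0][0]=1
  eliminate (1,0): mult=9, new row 1: (0, 10, 11); set L[1][0]=9
  eliminate (2,0): mult=3, new row 2: (0, 3, 6); set L[2][0]=3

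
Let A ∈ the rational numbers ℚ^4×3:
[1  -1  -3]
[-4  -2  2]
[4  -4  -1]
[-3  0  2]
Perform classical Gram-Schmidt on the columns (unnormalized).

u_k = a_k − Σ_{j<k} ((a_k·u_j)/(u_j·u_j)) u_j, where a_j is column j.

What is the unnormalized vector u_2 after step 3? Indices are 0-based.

Step 1: u_0 = a_0 = (1, -4, 4, -3).
Step 2: u_1 = a_1 − (-3/14)·u_0 = (-11/14, -20/7, -22/7, -9/14).
Step 3: u_2 = a_2 − (-1/2)·u_0 − (-7/89)·u_1 = (-228/89, -20/89, 67/89, 40/89).

u_2 = (-228/89, -20/89, 67/89, 40/89)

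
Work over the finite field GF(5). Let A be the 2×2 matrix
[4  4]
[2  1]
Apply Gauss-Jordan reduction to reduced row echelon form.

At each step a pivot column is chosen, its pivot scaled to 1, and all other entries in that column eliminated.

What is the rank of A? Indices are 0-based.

[1] R0 /= 4  ⇒  (1, 1)
     R1 -= 2·R0  ⇒  (0, 4)
[2] R1 /= 4  ⇒  (0, 1)
     R0 -= 1·R1  ⇒  (1, 0)

rank = 2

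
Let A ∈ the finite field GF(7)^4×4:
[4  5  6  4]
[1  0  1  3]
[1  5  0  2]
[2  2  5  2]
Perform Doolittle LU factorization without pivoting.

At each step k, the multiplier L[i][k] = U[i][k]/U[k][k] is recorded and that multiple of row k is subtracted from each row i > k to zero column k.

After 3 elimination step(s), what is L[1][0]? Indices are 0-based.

L[1][0] = 2

Step 1: pivot at (0,0) is 4.
  row1 ← row1 − (2)·row0  ⇒  L[1][0]=2, U row1=(0, 4, 3, 2)
  row2 ← row2 − (2)·row0  ⇒  L[2][0]=2, U row2=(0, 2, 2, 1)
  row3 ← row3 − (4)·row0  ⇒  L[3][0]=4, U row3=(0, 3, 2, 0)
Step 2: pivot at (1,1) is 4.
  row2 ← row2 − (4)·row1  ⇒  L[2][1]=4, U row2=(0, 0, 4, 0)
  row3 ← row3 − (6)·row1  ⇒  L[3][1]=6, U row3=(0, 0, 5, 2)
Step 3: pivot at (2,2) is 4.
  row3 ← row3 − (3)·row2  ⇒  L[3][2]=3, U row3=(0, 0, 0, 2)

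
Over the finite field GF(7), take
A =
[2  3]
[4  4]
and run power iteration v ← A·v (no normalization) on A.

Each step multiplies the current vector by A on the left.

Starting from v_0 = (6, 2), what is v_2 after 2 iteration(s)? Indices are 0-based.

v_2 = (6, 4)

v_0 = (6, 2).
v_1 = A·v_0 = (4, 4).
v_2 = A·v_1 = (6, 4).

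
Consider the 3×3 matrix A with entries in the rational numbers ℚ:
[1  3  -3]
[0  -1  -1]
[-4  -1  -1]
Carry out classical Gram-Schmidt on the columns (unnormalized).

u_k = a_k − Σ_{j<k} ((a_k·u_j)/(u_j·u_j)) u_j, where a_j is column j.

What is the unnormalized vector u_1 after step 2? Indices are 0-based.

Step 1: u_0 = a_0 = (1, 0, -4).
Step 2: u_1 = a_1 − (7/17)·u_0 = (44/17, -1, 11/17).

u_1 = (44/17, -1, 11/17)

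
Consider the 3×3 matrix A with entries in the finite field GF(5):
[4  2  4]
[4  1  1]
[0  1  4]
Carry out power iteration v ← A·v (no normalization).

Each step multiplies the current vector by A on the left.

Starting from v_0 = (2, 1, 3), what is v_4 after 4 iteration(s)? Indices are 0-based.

v_0 = (2, 1, 3).
v_1 = A·v_0 = (2, 2, 3).
v_2 = A·v_1 = (4, 3, 4).
v_3 = A·v_2 = (3, 3, 4).
v_4 = A·v_3 = (4, 4, 4).

v_4 = (4, 4, 4)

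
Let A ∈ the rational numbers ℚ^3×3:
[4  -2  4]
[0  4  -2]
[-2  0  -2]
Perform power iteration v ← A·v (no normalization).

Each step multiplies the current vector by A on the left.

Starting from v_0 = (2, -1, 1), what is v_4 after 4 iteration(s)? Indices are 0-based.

v_0 = (2, -1, 1).
v_1 = A·v_0 = (14, -6, -6).
v_2 = A·v_1 = (44, -12, -16).
v_3 = A·v_2 = (136, -16, -56).
v_4 = A·v_3 = (352, 48, -160).

v_4 = (352, 48, -160)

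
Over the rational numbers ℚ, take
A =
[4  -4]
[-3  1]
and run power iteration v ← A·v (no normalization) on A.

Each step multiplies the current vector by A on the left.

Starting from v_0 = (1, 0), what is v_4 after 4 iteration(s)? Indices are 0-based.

v_4 = (1084, -615)

v_0 = (1, 0).
v_1 = A·v_0 = (4, -3).
v_2 = A·v_1 = (28, -15).
v_3 = A·v_2 = (172, -99).
v_4 = A·v_3 = (1084, -615).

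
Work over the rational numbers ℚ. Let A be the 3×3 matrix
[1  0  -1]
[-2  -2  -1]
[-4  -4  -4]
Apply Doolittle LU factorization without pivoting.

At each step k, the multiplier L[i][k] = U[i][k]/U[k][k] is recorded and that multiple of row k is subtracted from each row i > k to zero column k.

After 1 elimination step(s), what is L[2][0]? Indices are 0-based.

[col 0] pivot 1
  R1 -= -2*R0 → (0, -2, -3)  (L[1][0] := -2)
  R2 -= -4*R0 → (0, -4, -8)  (L[2][0] := -4)

L[2][0] = -4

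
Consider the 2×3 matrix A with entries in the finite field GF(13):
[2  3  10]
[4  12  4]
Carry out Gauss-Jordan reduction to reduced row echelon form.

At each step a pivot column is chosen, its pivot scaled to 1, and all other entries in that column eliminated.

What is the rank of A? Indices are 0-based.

pivot(0,0)=2: scale R0 → (1, 8, 5)
  clear (1,0): R1 −= (4)R0 → (0, 6, 10)
pivot(1,1)=6: scale R1 → (0, 1, 6)
  clear (0,1): R0 −= (8)R1 → (1, 0, 9)

rank = 2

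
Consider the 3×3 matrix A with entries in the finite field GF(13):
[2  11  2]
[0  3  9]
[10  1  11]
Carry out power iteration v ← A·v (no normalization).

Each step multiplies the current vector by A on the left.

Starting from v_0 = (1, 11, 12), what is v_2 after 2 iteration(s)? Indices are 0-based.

v_0 = (1, 11, 12).
v_1 = A·v_0 = (4, 11, 10).
v_2 = A·v_1 = (6, 6, 5).

v_2 = (6, 6, 5)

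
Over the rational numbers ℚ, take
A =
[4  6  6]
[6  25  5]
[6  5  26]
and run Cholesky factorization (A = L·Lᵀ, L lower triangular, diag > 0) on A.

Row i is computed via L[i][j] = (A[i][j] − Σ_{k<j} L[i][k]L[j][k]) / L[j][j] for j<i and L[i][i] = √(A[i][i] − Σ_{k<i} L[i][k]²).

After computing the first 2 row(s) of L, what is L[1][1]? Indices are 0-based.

L[1][1] = 4

Step 1: L[0][0] = √(4) = 2.
  L[1][0] = (6) / L[0][0] = 3.
Step 2: L[1][1] = √(16) = 4.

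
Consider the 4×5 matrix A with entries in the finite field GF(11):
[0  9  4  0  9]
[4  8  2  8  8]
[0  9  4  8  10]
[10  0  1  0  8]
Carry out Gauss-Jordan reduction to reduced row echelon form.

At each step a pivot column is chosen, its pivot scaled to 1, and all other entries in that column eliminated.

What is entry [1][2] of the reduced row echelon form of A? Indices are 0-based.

[1] R0 <-> R1
[1] R0 /= 4  ⇒  (1, 2, 6, 2, 2)
     R3 -= 10·R0  ⇒  (0, 2, 7, 2, 10)
[2] R1 /= 9  ⇒  (0, 1, 9, 0, 1)
     R0 -= 2·R1  ⇒  (1, 0, 10, 2, 0)
     R2 -= 9·R1  ⇒  (0, 0, 0, 8, 1)
     R3 -= 2·R1  ⇒  (0, 0, 0, 2, 8)
column 2 empty below row 2
[3] R2 /= 8  ⇒  (0, 0, 0, 1, 7)
     R0 -= 2·R2  ⇒  (1, 0, 10, 0, 8)
     R3 -= 2·R2  ⇒  (0, 0, 0, 0, 5)
[4] R3 /= 5  ⇒  (0, 0, 0, 0, 1)
     R0 -= 8·R3  ⇒  (1, 0, 10, 0, 0)
     R1 -= 1·R3  ⇒  (0, 1, 9, 0, 0)
     R2 -= 7·R3  ⇒  (0, 0, 0, 1, 0)

M[1][2] = 9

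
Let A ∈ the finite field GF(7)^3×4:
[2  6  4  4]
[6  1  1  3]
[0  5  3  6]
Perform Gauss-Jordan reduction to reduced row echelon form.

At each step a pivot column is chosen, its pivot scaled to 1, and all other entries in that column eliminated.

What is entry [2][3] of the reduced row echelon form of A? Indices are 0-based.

step 1: normalize row 0 (÷2) = (1, 3, 2, 2)
  row 1: subtract 6×row0 = (0, 4, 3, 5)
step 2: normalize row 1 (÷4) = (0, 1, 6, 3)
  row 0: subtract 3×row1 = (1, 0, 5, 0)
  row 2: subtract 5×row1 = (0, 0, 1, 5)
step 3: normalize row 2 (÷1) = (0, 0, 1, 5)
  row 0: subtract 5×row2 = (1, 0, 0, 3)
  row 1: subtract 6×row2 = (0, 1, 0, 1)

M[2][3] = 5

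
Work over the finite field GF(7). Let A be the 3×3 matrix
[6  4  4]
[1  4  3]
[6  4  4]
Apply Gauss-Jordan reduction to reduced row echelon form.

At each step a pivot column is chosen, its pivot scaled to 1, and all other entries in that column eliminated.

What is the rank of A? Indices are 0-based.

[1] R0 /= 6  ⇒  (1, 3, 3)
     R1 -= 1·R0  ⇒  (0, 1, 0)
     R2 -= 6·R0  ⇒  (0, 0, 0)
[2] R1 /= 1  ⇒  (0, 1, 0)
     R0 -= 3·R1  ⇒  (1, 0, 3)
column 2 empty below row 2

rank = 2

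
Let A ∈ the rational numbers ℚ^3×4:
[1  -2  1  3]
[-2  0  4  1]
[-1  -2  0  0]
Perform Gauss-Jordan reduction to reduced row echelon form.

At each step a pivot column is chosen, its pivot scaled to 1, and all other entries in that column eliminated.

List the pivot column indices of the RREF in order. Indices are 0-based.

[1] R0 /= 1  ⇒  (1, -2, 1, 3)
     R1 -= -2·R0  ⇒  (0, -4, 6, 7)
     R2 -= -1·R0  ⇒  (0, -4, 1, 3)
[2] R1 /= -4  ⇒  (0, 1, -3/2, -7/4)
     R0 -= -2·R1  ⇒  (1, 0, -2, -1/2)
     R2 -= -4·R1  ⇒  (0, 0, -5, -4)
[3] R2 /= -5  ⇒  (0, 0, 1, 4/5)
     R0 -= -2·R2  ⇒  (1, 0, 0, 11/10)
     R1 -= -3/2·R2  ⇒  (0, 1, 0, -11/20)

pivot columns: 0, 1, 2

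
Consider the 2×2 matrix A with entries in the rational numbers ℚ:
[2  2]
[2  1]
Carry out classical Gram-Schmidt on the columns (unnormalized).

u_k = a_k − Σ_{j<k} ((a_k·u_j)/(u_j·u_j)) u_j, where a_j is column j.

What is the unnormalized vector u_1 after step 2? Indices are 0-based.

u_1 = (1/2, -1/2)

Step 1: u_0 = a_0 = (2, 2).
Step 2: u_1 = a_1 − (3/4)·u_0 = (1/2, -1/2).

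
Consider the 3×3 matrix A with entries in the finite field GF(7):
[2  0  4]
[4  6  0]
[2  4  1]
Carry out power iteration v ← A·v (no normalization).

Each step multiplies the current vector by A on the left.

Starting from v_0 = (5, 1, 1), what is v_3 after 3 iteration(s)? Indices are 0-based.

v_3 = (1, 0, 2)

v_0 = (5, 1, 1).
v_1 = A·v_0 = (0, 5, 1).
v_2 = A·v_1 = (4, 2, 0).
v_3 = A·v_2 = (1, 0, 2).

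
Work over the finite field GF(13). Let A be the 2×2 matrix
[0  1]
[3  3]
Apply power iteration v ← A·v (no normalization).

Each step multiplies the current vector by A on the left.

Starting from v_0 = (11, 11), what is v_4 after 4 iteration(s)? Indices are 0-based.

v_4 = (7, 12)

v_0 = (11, 11).
v_1 = A·v_0 = (11, 1).
v_2 = A·v_1 = (1, 10).
v_3 = A·v_2 = (10, 7).
v_4 = A·v_3 = (7, 12).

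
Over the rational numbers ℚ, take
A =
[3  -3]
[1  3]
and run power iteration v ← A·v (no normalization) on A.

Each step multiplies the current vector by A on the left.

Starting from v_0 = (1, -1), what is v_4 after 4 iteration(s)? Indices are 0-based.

v_0 = (1, -1).
v_1 = A·v_0 = (6, -2).
v_2 = A·v_1 = (24, 0).
v_3 = A·v_2 = (72, 24).
v_4 = A·v_3 = (144, 144).

v_4 = (144, 144)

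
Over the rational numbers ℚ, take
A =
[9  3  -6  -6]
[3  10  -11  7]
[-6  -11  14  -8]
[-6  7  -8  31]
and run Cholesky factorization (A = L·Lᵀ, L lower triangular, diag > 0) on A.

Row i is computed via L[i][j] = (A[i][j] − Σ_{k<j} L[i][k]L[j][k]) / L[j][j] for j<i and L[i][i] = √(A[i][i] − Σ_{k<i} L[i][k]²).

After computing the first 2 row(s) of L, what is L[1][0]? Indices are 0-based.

Step 1: L[0][0] = √(9) = 3.
  L[1][0] = (3) / L[0][0] = 1.
Step 2: L[1][1] = √(9) = 3.

L[1][0] = 1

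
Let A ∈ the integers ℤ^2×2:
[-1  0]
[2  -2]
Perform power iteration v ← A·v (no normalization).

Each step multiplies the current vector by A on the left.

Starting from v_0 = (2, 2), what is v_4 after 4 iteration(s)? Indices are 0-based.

v_0 = (2, 2).
v_1 = A·v_0 = (-2, 0).
v_2 = A·v_1 = (2, -4).
v_3 = A·v_2 = (-2, 12).
v_4 = A·v_3 = (2, -28).

v_4 = (2, -28)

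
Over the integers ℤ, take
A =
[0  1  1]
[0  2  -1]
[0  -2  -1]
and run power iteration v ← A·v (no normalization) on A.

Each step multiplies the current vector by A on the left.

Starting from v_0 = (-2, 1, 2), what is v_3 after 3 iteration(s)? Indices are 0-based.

v_3 = (8, 4, -12)

v_0 = (-2, 1, 2).
v_1 = A·v_0 = (3, 0, -4).
v_2 = A·v_1 = (-4, 4, 4).
v_3 = A·v_2 = (8, 4, -12).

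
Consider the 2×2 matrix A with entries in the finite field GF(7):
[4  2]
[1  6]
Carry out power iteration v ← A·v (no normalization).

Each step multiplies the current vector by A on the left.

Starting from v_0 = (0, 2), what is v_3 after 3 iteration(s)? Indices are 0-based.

v_0 = (0, 2).
v_1 = A·v_0 = (4, 5).
v_2 = A·v_1 = (5, 6).
v_3 = A·v_2 = (4, 6).

v_3 = (4, 6)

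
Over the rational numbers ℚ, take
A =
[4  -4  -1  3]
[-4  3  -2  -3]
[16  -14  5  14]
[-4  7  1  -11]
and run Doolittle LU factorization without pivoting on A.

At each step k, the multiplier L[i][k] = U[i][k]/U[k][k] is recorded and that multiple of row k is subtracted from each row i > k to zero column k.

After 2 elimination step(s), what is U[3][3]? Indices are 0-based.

U[3][3] = -8

[col 0] pivot 4
  R1 -= -1*R0 → (0, -1, -3, 0)  (L[1][0] := -1)
  R2 -= 4*R0 → (0, 2, 9, 2)  (L[2][0] := 4)
  R3 -= -1*R0 → (0, 3, 0, -8)  (L[3][0] := -1)
[col 1] pivot -1
  R2 -= -2*R1 → (0, 0, 3, 2)  (L[2][1] := -2)
  R3 -= -3*R1 → (0, 0, -9, -8)  (L[3][1] := -3)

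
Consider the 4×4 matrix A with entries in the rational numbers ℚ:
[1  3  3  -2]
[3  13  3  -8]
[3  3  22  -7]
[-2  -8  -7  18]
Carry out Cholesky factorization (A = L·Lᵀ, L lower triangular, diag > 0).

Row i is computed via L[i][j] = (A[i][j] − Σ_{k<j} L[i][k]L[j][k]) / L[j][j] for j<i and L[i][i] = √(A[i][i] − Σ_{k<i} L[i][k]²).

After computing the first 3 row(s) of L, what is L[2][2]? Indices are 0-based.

Step 1: L[0][0] = √(1) = 1.
  L[1][0] = (3) / L[0][0] = 3.
Step 2: L[1][1] = √(4) = 2.
  L[2][0] = (3) / L[0][0] = 3.
  L[2][1] = (-6) / L[1][1] = -3.
Step 3: L[2][2] = √(4) = 2.

L[2][2] = 2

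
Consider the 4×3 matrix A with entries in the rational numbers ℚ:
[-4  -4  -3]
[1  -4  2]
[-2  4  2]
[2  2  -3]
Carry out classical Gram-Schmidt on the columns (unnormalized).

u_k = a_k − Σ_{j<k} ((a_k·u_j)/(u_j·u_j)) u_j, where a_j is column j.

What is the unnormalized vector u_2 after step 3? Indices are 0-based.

Step 1: u_0 = a_0 = (-4, 1, -2, 2).
Step 2: u_1 = a_1 − (8/25)·u_0 = (-68/25, -108/25, 116/25, 34/25).
Step 3: u_2 = a_2 − (4/25)·u_0 − (59/618)·u_1 = (-649/309, 232/103, 580/309, -1066/309).

u_2 = (-649/309, 232/103, 580/309, -1066/309)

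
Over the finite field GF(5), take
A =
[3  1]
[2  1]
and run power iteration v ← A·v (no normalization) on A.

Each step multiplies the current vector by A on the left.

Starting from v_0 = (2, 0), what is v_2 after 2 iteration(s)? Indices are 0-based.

v_2 = (2, 1)

v_0 = (2, 0).
v_1 = A·v_0 = (1, 4).
v_2 = A·v_1 = (2, 1).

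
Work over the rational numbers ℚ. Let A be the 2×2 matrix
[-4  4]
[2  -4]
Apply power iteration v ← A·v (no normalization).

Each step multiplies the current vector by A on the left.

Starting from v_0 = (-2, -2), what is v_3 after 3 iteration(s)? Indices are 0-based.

v_3 = (-128, 96)

v_0 = (-2, -2).
v_1 = A·v_0 = (0, 4).
v_2 = A·v_1 = (16, -16).
v_3 = A·v_2 = (-128, 96).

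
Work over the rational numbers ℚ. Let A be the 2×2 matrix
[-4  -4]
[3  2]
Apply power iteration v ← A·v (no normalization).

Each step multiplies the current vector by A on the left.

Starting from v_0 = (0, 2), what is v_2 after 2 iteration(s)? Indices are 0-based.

v_0 = (0, 2).
v_1 = A·v_0 = (-8, 4).
v_2 = A·v_1 = (16, -16).

v_2 = (16, -16)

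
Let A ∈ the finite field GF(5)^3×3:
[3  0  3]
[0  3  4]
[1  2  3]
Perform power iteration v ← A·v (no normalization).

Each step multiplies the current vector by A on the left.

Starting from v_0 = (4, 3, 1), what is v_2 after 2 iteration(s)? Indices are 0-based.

v_0 = (4, 3, 1).
v_1 = A·v_0 = (0, 3, 3).
v_2 = A·v_1 = (4, 1, 0).

v_2 = (4, 1, 0)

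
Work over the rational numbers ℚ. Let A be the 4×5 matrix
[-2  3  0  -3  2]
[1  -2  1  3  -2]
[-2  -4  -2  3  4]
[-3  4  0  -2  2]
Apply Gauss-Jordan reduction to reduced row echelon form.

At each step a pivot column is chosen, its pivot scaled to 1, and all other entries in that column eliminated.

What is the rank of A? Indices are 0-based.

rank = 4

[1] R0 /= -2  ⇒  (1, -3/2, 0, 3/2, -1)
     R1 -= 1·R0  ⇒  (0, -1/2, 1, 3/2, -1)
     R2 -= -2·R0  ⇒  (0, -7, -2, 6, 2)
     R3 -= -3·R0  ⇒  (0, -1/2, 0, 5/2, -1)
[2] R1 /= -1/2  ⇒  (0, 1, -2, -3, 2)
     R0 -= -3/2·R1  ⇒  (1, 0, -3, -3, 2)
     R2 -= -7·R1  ⇒  (0, 0, -16, -15, 16)
     R3 -= -1/2·R1  ⇒  (0, 0, -1, 1, 0)
[3] R2 /= -16  ⇒  (0, 0, 1, 15/16, -1)
     R0 -= -3·R2  ⇒  (1, 0, 0, -3/16, -1)
     R1 -= -2·R2  ⇒  (0, 1, 0, -9/8, 0)
     R3 -= -1·R2  ⇒  (0, 0, 0, 31/16, -1)
[4] R3 /= 31/16  ⇒  (0, 0, 0, 1, -16/31)
     R0 -= -3/16·R3  ⇒  (1, 0, 0, 0, -34/31)
     R1 -= -9/8·R3  ⇒  (0, 1, 0, 0, -18/31)
     R2 -= 15/16·R3  ⇒  (0, 0, 1, 0, -16/31)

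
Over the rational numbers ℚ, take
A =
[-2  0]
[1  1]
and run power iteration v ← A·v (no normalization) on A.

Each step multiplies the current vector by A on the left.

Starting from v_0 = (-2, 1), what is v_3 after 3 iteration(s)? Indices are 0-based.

v_0 = (-2, 1).
v_1 = A·v_0 = (4, -1).
v_2 = A·v_1 = (-8, 3).
v_3 = A·v_2 = (16, -5).

v_3 = (16, -5)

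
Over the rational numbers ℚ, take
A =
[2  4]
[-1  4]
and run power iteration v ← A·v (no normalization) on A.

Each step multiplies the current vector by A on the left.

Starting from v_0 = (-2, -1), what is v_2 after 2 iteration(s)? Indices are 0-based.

v_2 = (-24, 0)

v_0 = (-2, -1).
v_1 = A·v_0 = (-8, -2).
v_2 = A·v_1 = (-24, 0).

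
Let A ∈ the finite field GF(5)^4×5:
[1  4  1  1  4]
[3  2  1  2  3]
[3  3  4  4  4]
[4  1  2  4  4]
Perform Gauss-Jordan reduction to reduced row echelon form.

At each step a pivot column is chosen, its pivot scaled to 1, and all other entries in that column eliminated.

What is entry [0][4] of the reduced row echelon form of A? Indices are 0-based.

[1] R0 /= 1  ⇒  (1, 4, 1, 1, 4)
     R1 -= 3·R0  ⇒  (0, 0, 3, 4, 1)
     R2 -= 3·R0  ⇒  (0, 1, 1, 1, 2)
     R3 -= 4·R0  ⇒  (0, 0, 3, 0, 3)
[2] R1 <-> R2
[2] R1 /= 1  ⇒  (0, 1, 1, 1, 2)
     R0 -= 4·R1  ⇒  (1, 0, 2, 2, 1)
[3] R2 /= 3  ⇒  (0, 0, 1, 3, 2)
     R0 -= 2·R2  ⇒  (1, 0, 0, 1, 2)
     R1 -= 1·R2  ⇒  (0, 1, 0, 3, 0)
     R3 -= 3·R2  ⇒  (0, 0, 0, 1, 2)
[4] R3 /= 1  ⇒  (0, 0, 0, 1, 2)
     R0 -= 1·R3  ⇒  (1, 0, 0, 0, 0)
     R1 -= 3·R3  ⇒  (0, 1, 0, 0, 4)
     R2 -= 3·R3  ⇒  (0, 0, 1, 0, 1)

M[0][4] = 0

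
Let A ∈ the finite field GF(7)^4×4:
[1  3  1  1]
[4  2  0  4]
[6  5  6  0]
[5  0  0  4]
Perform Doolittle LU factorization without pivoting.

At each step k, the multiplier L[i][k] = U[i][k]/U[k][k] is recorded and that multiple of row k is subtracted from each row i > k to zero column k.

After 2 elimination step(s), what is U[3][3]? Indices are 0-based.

U[3][3] = 6

Step 1: pivot at (0,0) is 1.
  row1 ← row1 − (4)·row0  ⇒  L[1][0]=4, U row1=(0, 4, 3, 0)
  row2 ← row2 − (6)·row0  ⇒  L[2][0]=6, U row2=(0, 1, 0, 1)
  row3 ← row3 − (5)·row0  ⇒  L[3][0]=5, U row3=(0, 6, 2, 6)
Step 2: pivot at (1,1) is 4.
  row2 ← row2 − (2)·row1  ⇒  L[2][1]=2, U row2=(0, 0, 1, 1)
  row3 ← row3 − (5)·row1  ⇒  L[3][1]=5, U row3=(0, 0, 1, 6)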